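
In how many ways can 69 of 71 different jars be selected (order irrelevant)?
C(71,69) = 71!/(69!×2!) = 2485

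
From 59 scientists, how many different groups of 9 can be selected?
C(59,9) = 59!/(9!×50!) = 12565671261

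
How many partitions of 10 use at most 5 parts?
By conjugation, equals partitions of 10 into parts ≤ 5. Let r_j(i) = number of partitions of i into parts ≤ j, for i = 0..10. r_1(i) = 1 for all i; r_j(i) = r_{j-1}(i) + r_j(i-j). Rows j = 2..5: ≤2: 1 1 2 2 3 3 4 4 5 5 6; ≤3: 1 1 2 3 4 5 7 8 10 12 14; ≤4: 1 1 2 3 5 6 9 11 15 18 23; ≤5: 1 1 2 3 5 7 10 13 18 23 30. r_5(10) = 30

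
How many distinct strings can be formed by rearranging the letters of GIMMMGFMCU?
10! / (1! × 1! × 4! × 2! × 1! × 1!) = 75600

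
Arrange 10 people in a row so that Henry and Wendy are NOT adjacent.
Total - adjacent = 10! - (10-1)!×2 = 3628800 - 725760 = 2903040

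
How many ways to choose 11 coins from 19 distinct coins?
C(19,11) = 19!/(11!×8!) = 75582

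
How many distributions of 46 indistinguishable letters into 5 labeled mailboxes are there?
C(46+5-1, 5-1) = C(50, 4) = 230300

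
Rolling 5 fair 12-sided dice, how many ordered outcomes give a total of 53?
Coefficient of x^53 in (x + x² + ... + x^12)^5. By inclusion-exclusion on dice exceeding 12: Σ_j (-1)^j C(5,j)·C(53-1-12j, 4) = C(5,0)·C(52,4) - C(5,1)·C(40,4) + C(5,2)·C(28,4) - C(5,3)·C(16,4) + C(5,4)·C(4,4) = 1·270725 - 5·91390 + 10·20475 - 10·1820 + 5·1 = 330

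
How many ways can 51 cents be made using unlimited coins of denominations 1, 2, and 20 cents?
Coefficient of x^51 in 1/(1-x^1) · 1/(1-x^2) · 1/(1-x^20). Case on j = number of 20-cent coins (j = 0..2); remainder r = 51 - 20j is made from {1,2} in ⌊r/2⌋+1 ways. r = 51, 31, 11 → 26 + 16 + 6 = 48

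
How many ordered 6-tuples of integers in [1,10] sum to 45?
Coefficient of x^45 in (x + x² + ... + x^10)^6. By inclusion-exclusion on dice exceeding 10: Σ_j (-1)^j C(6,j)·C(45-1-10j, 5) = C(6,0)·C(44,5) - C(6,1)·C(34,5) + C(6,2)·C(24,5) - C(6,3)·C(14,5) = 1·1086008 - 6·278256 + 15·42504 - 20·2002 = 13992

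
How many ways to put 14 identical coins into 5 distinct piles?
C(14+5-1, 5-1) = C(18, 4) = 3060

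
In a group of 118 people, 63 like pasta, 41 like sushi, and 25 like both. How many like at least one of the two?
|A∪B| = |A| + |B| - |A∩B| = 63 + 41 - 25 = 79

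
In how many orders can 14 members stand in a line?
14! = 87178291200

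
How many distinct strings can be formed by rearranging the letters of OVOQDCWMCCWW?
12! / (2! × 1! × 3! × 1! × 1! × 1! × 3!) = 6652800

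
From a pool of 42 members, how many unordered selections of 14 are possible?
C(42,14) = 42!/(14!×28!) = 52860229080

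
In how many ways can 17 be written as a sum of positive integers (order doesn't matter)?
Pentagonal recurrence p(n) = p(n-1) + p(n-2) - p(n-5) - p(n-7) + p(n-12) + p(n-15) - ... gives p(0..16) = 1, 1, 2, 3, 5, 7, 11, 15, 22, 30, 42, 56, 77, 101, 135, 176, 231. p(17) = p(16) + p(15) - p(12) - p(10) + p(5) + p(2) = 231 + 176 - 77 - 42 + 7 + 2 = 297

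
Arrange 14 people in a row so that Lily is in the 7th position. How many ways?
Fix one position: (14-1)! = 6227020800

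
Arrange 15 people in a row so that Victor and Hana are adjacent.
Treat as block: (15-1)! × 2! = 87178291200 × 2 = 174356582400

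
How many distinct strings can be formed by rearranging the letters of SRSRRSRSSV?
10! / (1! × 5! × 4!) = 1260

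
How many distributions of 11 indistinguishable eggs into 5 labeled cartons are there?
C(11+5-1, 5-1) = C(15, 4) = 1365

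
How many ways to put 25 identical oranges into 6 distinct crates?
C(25+6-1, 6-1) = C(30, 5) = 142506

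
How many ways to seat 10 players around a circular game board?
Circular: fix one position, arrange the rest. (10-1)! = 362880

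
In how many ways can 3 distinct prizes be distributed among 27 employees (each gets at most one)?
P(27,3) = 27!/(27-3)! = 17550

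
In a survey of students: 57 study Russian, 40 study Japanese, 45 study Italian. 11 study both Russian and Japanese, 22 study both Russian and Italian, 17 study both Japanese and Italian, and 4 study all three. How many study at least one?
|A∪B∪C| = 57+40+45-11-22-17+4 = 96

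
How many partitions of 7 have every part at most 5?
Let r_j(i) = number of partitions of i into parts ≤ j, for i = 0..7. r_1(i) = 1 for all i; r_j(i) = r_{j-1}(i) + r_j(i-j). Rows j = 2..5: ≤2: 1 1 2 2 3 3 4 4; ≤3: 1 1 2 3 4 5 7 8; ≤4: 1 1 2 3 5 6 9 11; ≤5: 1 1 2 3 5 7 10 13. r_5(7) = 13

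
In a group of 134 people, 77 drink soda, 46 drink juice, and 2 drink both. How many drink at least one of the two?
|A∪B| = |A| + |B| - |A∩B| = 77 + 46 - 2 = 121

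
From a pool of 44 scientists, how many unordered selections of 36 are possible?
C(44,36) = 44!/(36!×8!) = 177232627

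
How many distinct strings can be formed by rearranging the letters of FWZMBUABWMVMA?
13! / (2! × 3! × 1! × 1! × 1! × 1! × 2! × 2!) = 129729600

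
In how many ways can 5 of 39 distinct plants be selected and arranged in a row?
P(39,5) = 39!/(39-5)! = 69090840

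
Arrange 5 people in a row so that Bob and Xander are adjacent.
Treat as block: (5-1)! × 2! = 24 × 2 = 48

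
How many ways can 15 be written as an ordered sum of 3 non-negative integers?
C(15+3-1, 3-1) = C(17, 2) = 136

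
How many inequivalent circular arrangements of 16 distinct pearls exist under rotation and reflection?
(16-1)!/2 = 1307674368000/2 = 653837184000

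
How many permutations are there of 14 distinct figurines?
14! = 87178291200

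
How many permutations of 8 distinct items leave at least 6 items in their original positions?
Exactly j fixed points: C(8,j)·!(8-j); sum over j ≥ 6 (derangement numbers via !m = (m-1)·(!(m-1) + !(m-2)): !0..!2 = 1, 0, 1). Σ_{j=6}^{8} C(8,j)·!(8-j) = C(8,6)·!2 + C(8,7)·!1 + C(8,8)·!0 = 28·1 + 8·0 + 1·1 = 29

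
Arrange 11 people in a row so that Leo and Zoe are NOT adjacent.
Total - adjacent = 11! - (11-1)!×2 = 39916800 - 7257600 = 32659200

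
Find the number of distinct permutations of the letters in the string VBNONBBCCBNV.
12! / (2! × 1! × 2! × 3! × 4!) = 831600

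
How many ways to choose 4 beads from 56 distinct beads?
C(56,4) = 56!/(4!×52!) = 367290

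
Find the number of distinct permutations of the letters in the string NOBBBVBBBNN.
11! / (3! × 1! × 1! × 6!) = 9240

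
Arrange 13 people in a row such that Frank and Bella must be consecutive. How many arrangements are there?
Treat the 2 as one block: (13-2+1)! × 2! = 479001600 × 2 = 958003200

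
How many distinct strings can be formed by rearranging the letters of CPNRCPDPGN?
10! / (3! × 1! × 1! × 2! × 1! × 2!) = 151200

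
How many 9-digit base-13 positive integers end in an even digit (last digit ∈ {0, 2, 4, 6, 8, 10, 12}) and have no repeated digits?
Last∈{0,2,4,6,8,10,12}. Last=0: 19958400. Last nonzero: 6×11×P(11,7) = 109771200. Total = 129729600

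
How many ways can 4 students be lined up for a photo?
4! = 24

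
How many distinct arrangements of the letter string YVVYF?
5! / (2! × 2! × 1!) = 30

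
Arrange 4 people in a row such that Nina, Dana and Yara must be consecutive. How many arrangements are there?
Treat the 3 as one block: (4-3+1)! × 3! = 2 × 6 = 12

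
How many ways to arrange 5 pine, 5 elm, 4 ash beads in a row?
14! / (5! × 5! × 4!) = 252252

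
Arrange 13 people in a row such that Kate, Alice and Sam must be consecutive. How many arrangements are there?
Treat the 3 as one block: (13-3+1)! × 3! = 39916800 × 6 = 239500800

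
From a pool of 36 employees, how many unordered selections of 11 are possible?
C(36,11) = 36!/(11!×25!) = 600805296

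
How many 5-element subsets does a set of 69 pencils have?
C(69,5) = 69!/(5!×64!) = 11238513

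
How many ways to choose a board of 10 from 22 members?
C(22,10) = 22!/(10!×12!) = 646646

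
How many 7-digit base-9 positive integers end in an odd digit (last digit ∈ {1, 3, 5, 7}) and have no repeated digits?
Last∈{1,3,5,7}. Last=0: 0. Last nonzero: 4×7×P(7,5) = 70560. Total = 70560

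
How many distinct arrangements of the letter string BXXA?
4! / (1! × 1! × 2!) = 12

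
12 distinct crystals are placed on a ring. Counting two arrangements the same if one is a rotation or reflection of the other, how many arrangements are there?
(12-1)!/2 = 39916800/2 = 19958400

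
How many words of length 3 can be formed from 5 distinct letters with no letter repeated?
P(5,3) = 5!/(5-3)! = 60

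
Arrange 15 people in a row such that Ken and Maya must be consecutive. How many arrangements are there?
Treat the 2 as one block: (15-2+1)! × 2! = 87178291200 × 2 = 174356582400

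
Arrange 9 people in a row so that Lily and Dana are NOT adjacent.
Total - adjacent = 9! - (9-1)!×2 = 362880 - 80640 = 282240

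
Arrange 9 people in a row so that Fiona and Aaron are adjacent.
Treat as block: (9-1)! × 2! = 40320 × 2 = 80640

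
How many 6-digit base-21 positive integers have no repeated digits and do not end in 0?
Last digit: 20 nonzero choices. First digit: 19 (nonzero, ≠last). Middle 4: P(19,4) = 93024. Total = 35349120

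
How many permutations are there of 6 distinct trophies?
6! = 720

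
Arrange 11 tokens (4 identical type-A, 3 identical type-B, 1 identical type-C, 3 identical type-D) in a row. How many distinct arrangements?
11! / (4! × 3! × 1! × 3!) = 46200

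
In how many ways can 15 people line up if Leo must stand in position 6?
Fix one position: (15-1)! = 87178291200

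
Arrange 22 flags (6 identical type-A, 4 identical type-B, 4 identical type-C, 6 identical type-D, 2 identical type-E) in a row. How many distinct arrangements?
22! / (6! × 4! × 4! × 6! × 2!) = 1882127847600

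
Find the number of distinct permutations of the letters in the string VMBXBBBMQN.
10! / (4! × 1! × 1! × 1! × 2! × 1!) = 75600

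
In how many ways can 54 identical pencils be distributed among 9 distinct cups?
C(54+9-1, 9-1) = C(62, 8) = 3381098545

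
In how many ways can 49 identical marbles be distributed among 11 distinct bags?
C(49+11-1, 11-1) = C(59, 10) = 62828356305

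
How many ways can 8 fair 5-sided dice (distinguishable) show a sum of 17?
Coefficient of x^17 in (x + x² + ... + x^5)^8. By inclusion-exclusion on dice exceeding 5: Σ_j (-1)^j C(8,j)·C(17-1-5j, 7) = C(8,0)·C(16,7) - C(8,1)·C(11,7) = 1·11440 - 8·330 = 8800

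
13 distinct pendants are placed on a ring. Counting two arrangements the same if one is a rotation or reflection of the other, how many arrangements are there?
(13-1)!/2 = 479001600/2 = 239500800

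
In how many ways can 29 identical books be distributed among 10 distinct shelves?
C(29+10-1, 10-1) = C(38, 9) = 163011640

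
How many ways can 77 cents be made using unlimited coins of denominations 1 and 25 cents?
Coefficient of x^77 in 1/(1-x^1) · 1/(1-x^25). Use j coins of 25 for j = 0..⌊77/25⌋ = 3, the rest in 1s: 3 + 1 = 4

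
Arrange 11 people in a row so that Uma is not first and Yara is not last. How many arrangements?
By inclusion-exclusion: 11! - 2×(11-1)! + (11-2)! = 39916800 - 7257600 + 362880 = 33022080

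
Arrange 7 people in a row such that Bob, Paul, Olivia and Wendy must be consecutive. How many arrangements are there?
Treat the 4 as one block: (7-4+1)! × 4! = 24 × 24 = 576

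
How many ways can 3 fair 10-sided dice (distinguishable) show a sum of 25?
Coefficient of x^25 in (x + x² + ... + x^10)^3. By inclusion-exclusion on dice exceeding 10: Σ_j (-1)^j C(3,j)·C(25-1-10j, 2) = C(3,0)·C(24,2) - C(3,1)·C(14,2) + C(3,2)·C(4,2) = 1·276 - 3·91 + 3·6 = 21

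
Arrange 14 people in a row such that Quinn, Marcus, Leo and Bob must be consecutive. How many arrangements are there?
Treat the 4 as one block: (14-4+1)! × 4! = 39916800 × 24 = 958003200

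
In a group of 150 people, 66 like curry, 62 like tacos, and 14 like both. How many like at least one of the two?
|A∪B| = |A| + |B| - |A∩B| = 66 + 62 - 14 = 114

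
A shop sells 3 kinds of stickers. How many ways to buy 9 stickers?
C(9+3-1, 3-1) = C(11, 2) = 55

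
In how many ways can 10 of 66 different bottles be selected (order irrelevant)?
C(66,10) = 66!/(10!×56!) = 210980549208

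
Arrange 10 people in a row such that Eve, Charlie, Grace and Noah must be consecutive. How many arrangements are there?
Treat the 4 as one block: (10-4+1)! × 4! = 5040 × 24 = 120960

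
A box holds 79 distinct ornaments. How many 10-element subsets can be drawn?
C(79,10) = 79!/(10!×69!) = 1440680596355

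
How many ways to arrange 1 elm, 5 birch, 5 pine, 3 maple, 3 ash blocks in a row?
17! / (1! × 5! × 5! × 3! × 3!) = 686125440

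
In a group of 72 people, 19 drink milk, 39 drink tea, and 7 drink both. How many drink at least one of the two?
|A∪B| = |A| + |B| - |A∩B| = 19 + 39 - 7 = 51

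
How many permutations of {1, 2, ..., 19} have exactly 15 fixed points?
Choose the 15 fixed points C(19,15) = 3876, derange the rest: !4 = Σ_{j=0}^{4} (-1)^j·4!/j! = 24 - 24 + 12 - 4 + 1 = 9. Product = 3876 × 9 = 34884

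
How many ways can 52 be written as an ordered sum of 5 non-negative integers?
C(52+5-1, 5-1) = C(56, 4) = 367290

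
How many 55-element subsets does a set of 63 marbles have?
C(63,55) = 63!/(55!×8!) = 3872894697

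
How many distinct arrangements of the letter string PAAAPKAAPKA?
11! / (3! × 6! × 2!) = 4620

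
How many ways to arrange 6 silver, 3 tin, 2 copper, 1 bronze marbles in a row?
12! / (6! × 3! × 2! × 1!) = 55440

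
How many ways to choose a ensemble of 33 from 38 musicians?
C(38,33) = 38!/(33!×5!) = 501942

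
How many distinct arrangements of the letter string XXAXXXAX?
8! / (2! × 6!) = 28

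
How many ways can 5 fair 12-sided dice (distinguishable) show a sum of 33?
Coefficient of x^33 in (x + x² + ... + x^12)^5. By inclusion-exclusion on dice exceeding 12: Σ_j (-1)^j C(5,j)·C(33-1-12j, 4) = C(5,0)·C(32,4) - C(5,1)·C(20,4) + C(5,2)·C(8,4) = 1·35960 - 5·4845 + 10·70 = 12435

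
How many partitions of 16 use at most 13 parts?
By conjugation, equals partitions of 16 into parts ≤ 13. Let r_j(i) = number of partitions of i into parts ≤ j, for i = 0..16. r_1(i) = 1 for all i; r_j(i) = r_{j-1}(i) + r_j(i-j). Rows j = 2..13: ≤2: 1 1 2 2 3 3 4 4 5 5 6 6 7 7 8 8 9; ≤3: 1 1 2 3 4 5 7 8 10 12 14 16 19 21 24 27 30; ≤4: 1 1 2 3 5 6 9 11 15 18 23 27 34 39 47 54 64; ≤5: 1 1 2 3 5 7 10 13 18 23 30 37 47 57 70 84 101; ≤6: 1 1 2 3 5 7 11 14 20 26 35 44 58 71 90 110 136; ≤7: 1 1 2 3 5 7 11 15 21 28 38 49 65 82 105 131 164; ≤8: 1 1 2 3 5 7 11 15 22 29 40 52 70 89 116 146 186; ≤9: 1 1 2 3 5 7 11 15 22 30 41 54 73 94 123 157 201; ≤10: 1 1 2 3 5 7 11 15 22 30 42 55 75 97 128 164 212; ≤11: 1 1 2 3 5 7 11 15 22 30 42 56 76 99 131 169 219; ≤12: 1 1 2 3 5 7 11 15 22 30 42 56 77 100 133 172 224; ≤13: 1 1 2 3 5 7 11 15 22 30 42 56 77 101 134 174 227. r_13(16) = 227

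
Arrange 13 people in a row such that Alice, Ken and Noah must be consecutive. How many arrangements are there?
Treat the 3 as one block: (13-3+1)! × 3! = 39916800 × 6 = 239500800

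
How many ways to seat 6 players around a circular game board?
Circular: fix one position, arrange the rest. (6-1)! = 120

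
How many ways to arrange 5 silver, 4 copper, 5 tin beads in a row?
14! / (5! × 4! × 5!) = 252252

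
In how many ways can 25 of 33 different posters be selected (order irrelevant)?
C(33,25) = 33!/(25!×8!) = 13884156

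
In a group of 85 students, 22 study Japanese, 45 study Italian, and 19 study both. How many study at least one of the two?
|A∪B| = |A| + |B| - |A∩B| = 22 + 45 - 19 = 48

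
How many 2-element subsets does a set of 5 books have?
C(5,2) = 5!/(2!×3!) = 10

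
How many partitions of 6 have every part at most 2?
Let r_j(i) = number of partitions of i into parts ≤ j, for i = 0..6. r_1(i) = 1 for all i; r_j(i) = r_{j-1}(i) + r_j(i-j). Rows j = 2..2: ≤2: 1 1 2 2 3 3 4. r_2(6) = 4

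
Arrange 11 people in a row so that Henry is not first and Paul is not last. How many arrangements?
By inclusion-exclusion: 11! - 2×(11-1)! + (11-2)! = 39916800 - 7257600 + 362880 = 33022080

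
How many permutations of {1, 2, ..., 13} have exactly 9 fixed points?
Choose the 9 fixed points C(13,9) = 715, derange the rest: !4 = Σ_{j=0}^{4} (-1)^j·4!/j! = 24 - 24 + 12 - 4 + 1 = 9. Product = 715 × 9 = 6435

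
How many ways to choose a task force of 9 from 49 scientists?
C(49,9) = 49!/(9!×40!) = 2054455634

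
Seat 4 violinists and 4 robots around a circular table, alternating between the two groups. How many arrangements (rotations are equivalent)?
Fix one of the violinists: (4-1)! ways for the remaining violinists, × 4! ways for the robots = 6 × 24 = 144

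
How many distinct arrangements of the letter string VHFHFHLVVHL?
11! / (2! × 3! × 4! × 2!) = 69300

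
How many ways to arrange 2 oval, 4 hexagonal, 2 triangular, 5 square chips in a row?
13! / (2! × 4! × 2! × 5!) = 540540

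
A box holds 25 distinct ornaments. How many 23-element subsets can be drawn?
C(25,23) = 25!/(23!×2!) = 300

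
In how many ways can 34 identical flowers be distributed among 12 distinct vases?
C(34+12-1, 12-1) = C(45, 11) = 10150595910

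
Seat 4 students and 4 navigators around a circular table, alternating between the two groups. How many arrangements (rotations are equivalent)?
Fix one of the students: (4-1)! ways for the remaining students, × 4! ways for the navigators = 6 × 24 = 144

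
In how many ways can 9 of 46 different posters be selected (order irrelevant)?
C(46,9) = 46!/(9!×37!) = 1101716330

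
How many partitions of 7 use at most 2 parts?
By conjugation, equals partitions of 7 into parts ≤ 2. Let r_j(i) = number of partitions of i into parts ≤ j, for i = 0..7. r_1(i) = 1 for all i; r_j(i) = r_{j-1}(i) + r_j(i-j). Rows j = 2..2: ≤2: 1 1 2 2 3 3 4 4. r_2(7) = 4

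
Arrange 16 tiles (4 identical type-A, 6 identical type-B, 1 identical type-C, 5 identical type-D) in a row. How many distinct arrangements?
16! / (4! × 6! × 1! × 5!) = 10090080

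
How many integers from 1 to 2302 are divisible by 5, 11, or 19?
⌊2302/5⌋+⌊2302/11⌋+⌊2302/19⌋ - ⌊2302/55⌋-⌊2302/95⌋-⌊2302/209⌋ + ⌊2302/1045⌋ = 460+209+121 - 41-24-11 + 2 = 716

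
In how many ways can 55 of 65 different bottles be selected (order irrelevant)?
C(65,55) = 65!/(55!×10!) = 179013799328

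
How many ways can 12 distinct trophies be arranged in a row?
12! = 479001600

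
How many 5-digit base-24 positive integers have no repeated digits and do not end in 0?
Last digit: 23 nonzero choices. First digit: 22 (nonzero, ≠last). Middle 3: P(22,3) = 9240. Total = 4675440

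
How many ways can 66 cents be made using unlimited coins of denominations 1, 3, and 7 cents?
Coefficient of x^66 in 1/(1-x^1) · 1/(1-x^3) · 1/(1-x^7). Case on j = number of 7-cent coins (j = 0..9); remainder r = 66 - 7j is made from {1,3} in ⌊r/3⌋+1 ways. r = 66, 59, 52, 45, 38, 31, 24, 17, 10, 3 → 23 + 20 + 18 + 16 + 13 + 11 + 9 + 6 + 4 + 2 = 122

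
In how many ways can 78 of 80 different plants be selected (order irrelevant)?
C(80,78) = 80!/(78!×2!) = 3160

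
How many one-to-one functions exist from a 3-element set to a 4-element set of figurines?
P(4,3) = 4!/(4-3)! = 24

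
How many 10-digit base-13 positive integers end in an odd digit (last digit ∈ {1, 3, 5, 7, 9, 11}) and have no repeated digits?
Last∈{1,3,5,7,9,11}. Last=0: 0. Last nonzero: 6×11×P(11,8) = 439084800. Total = 439084800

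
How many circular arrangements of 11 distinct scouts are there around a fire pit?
Circular: fix one position, arrange the rest. (11-1)! = 3628800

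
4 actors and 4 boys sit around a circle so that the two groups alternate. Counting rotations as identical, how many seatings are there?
Fix one of the actors: (4-1)! ways for the remaining actors, × 4! ways for the boys = 6 × 24 = 144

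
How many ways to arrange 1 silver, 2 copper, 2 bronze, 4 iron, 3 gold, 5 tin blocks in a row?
17! / (1! × 2! × 2! × 4! × 3! × 5!) = 5145940800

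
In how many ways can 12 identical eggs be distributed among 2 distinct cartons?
C(12+2-1, 2-1) = C(13, 1) = 13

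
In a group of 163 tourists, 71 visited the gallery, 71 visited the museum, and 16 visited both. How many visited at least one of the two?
|A∪B| = |A| + |B| - |A∩B| = 71 + 71 - 16 = 126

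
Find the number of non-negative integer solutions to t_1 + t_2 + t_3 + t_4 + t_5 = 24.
C(24+5-1, 5-1) = C(28, 4) = 20475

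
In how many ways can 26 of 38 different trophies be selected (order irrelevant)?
C(38,26) = 38!/(26!×12!) = 2707475148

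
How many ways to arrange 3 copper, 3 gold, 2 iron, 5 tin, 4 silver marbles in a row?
17! / (3! × 3! × 2! × 5! × 4!) = 1715313600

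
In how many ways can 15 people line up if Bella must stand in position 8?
Fix one position: (15-1)! = 87178291200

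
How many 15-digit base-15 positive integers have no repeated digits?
First digit: 14 choices (nonzero). Then descending: 14 × 14 × 13 × 12 × 11 × 10 × 9 × 8 × 7 × 6 × 5 × 4 × 3 × 2 × 1 = 1220496076800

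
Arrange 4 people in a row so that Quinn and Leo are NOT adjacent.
Total - adjacent = 4! - (4-1)!×2 = 24 - 12 = 12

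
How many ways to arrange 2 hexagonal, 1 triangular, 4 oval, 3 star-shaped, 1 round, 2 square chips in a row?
13! / (2! × 1! × 4! × 3! × 1! × 2!) = 10810800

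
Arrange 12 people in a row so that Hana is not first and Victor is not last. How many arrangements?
By inclusion-exclusion: 12! - 2×(12-1)! + (12-2)! = 479001600 - 79833600 + 3628800 = 402796800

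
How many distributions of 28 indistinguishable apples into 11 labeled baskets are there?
C(28+11-1, 11-1) = C(38, 10) = 472733756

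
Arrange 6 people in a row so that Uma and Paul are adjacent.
Treat as block: (6-1)! × 2! = 120 × 2 = 240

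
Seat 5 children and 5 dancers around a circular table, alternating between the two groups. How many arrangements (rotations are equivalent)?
Fix one of the children: (5-1)! ways for the remaining children, × 5! ways for the dancers = 24 × 120 = 2880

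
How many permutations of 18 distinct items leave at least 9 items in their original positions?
Exactly j fixed points: C(18,j)·!(18-j); sum over j ≥ 9 (derangement numbers via !m = (m-1)·(!(m-1) + !(m-2)): !0..!9 = 1, 0, 1, 2, 9, 44, 265, 1854, 14833, 133496). Σ_{j=9}^{18} C(18,j)·!(18-j) = C(18,9)·!9 + C(18,10)·!8 + C(18,11)·!7 + C(18,12)·!6 + C(18,13)·!5 + C(18,14)·!4 + C(18,15)·!3 + C(18,16)·!2 + C(18,17)·!1 + C(18,18)·!0 = 48620·133496 + 43758·14833 + 31824·1854 + 18564·265 + 8568·44 + 3060·9 + 816·2 + 153·1 + 18·0 + 1·1 = 7203965408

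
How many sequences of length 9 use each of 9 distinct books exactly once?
9! = 362880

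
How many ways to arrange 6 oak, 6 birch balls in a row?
12! / (6! × 6!) = 924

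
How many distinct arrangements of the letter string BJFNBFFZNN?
10! / (3! × 1! × 2! × 3! × 1!) = 50400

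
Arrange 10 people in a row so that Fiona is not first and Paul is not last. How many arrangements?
By inclusion-exclusion: 10! - 2×(10-1)! + (10-2)! = 3628800 - 725760 + 40320 = 2943360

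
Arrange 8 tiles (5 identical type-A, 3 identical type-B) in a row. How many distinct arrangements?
8! / (5! × 3!) = 56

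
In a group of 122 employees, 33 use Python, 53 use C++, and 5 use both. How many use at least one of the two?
|A∪B| = |A| + |B| - |A∩B| = 33 + 53 - 5 = 81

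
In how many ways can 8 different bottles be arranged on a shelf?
8! = 40320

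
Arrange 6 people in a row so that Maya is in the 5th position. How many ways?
Fix one position: (6-1)! = 120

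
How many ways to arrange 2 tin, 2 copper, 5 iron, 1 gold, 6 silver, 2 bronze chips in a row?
18! / (2! × 2! × 5! × 1! × 6! × 2!) = 9262693440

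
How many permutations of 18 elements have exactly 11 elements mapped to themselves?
Choose the 11 fixed points C(18,11) = 31824, derange the rest: !7 = Σ_{j=0}^{7} (-1)^j·7!/j! = 5040 - 5040 + 2520 - 840 + 210 - 42 + 7 - 1 = 1854. Product = 31824 × 1854 = 59001696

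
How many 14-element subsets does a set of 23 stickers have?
C(23,14) = 23!/(14!×9!) = 817190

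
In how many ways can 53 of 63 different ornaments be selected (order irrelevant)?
C(63,53) = 63!/(53!×10!) = 127805525001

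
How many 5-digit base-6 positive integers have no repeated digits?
First digit: 5 choices (nonzero). Then descending: 5 × 5 × 4 × 3 × 2 = 600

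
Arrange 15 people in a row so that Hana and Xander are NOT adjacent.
Total - adjacent = 15! - (15-1)!×2 = 1307674368000 - 174356582400 = 1133317785600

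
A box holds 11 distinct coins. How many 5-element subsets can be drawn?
C(11,5) = 11!/(5!×6!) = 462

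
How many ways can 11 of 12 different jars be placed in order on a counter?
P(12,11) = 12!/(12-11)! = 479001600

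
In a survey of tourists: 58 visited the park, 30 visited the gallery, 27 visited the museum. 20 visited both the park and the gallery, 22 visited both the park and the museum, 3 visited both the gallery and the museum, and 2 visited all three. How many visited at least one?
|A∪B∪C| = 58+30+27-20-22-3+2 = 72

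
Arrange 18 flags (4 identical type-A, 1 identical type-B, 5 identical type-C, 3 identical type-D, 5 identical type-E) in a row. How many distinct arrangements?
18! / (4! × 1! × 5! × 3! × 5!) = 3087564480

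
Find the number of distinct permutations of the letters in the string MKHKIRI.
7! / (1! × 2! × 1! × 2! × 1!) = 1260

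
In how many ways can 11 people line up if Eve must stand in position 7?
Fix one position: (11-1)! = 3628800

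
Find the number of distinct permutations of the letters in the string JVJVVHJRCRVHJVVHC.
17! / (3! × 2! × 4! × 2! × 6!) = 857656800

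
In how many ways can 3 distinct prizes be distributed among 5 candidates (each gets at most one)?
P(5,3) = 5!/(5-3)! = 60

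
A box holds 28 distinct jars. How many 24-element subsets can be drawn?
C(28,24) = 28!/(24!×4!) = 20475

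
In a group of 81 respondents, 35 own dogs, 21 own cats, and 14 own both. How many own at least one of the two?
|A∪B| = |A| + |B| - |A∩B| = 35 + 21 - 14 = 42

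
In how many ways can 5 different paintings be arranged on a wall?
5! = 120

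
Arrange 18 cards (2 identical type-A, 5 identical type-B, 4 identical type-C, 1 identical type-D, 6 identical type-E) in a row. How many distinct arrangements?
18! / (2! × 5! × 4! × 1! × 6!) = 1543782240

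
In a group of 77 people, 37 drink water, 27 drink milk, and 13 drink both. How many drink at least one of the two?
|A∪B| = |A| + |B| - |A∩B| = 37 + 27 - 13 = 51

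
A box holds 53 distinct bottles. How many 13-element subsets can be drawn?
C(53,13) = 53!/(13!×40!) = 841392966470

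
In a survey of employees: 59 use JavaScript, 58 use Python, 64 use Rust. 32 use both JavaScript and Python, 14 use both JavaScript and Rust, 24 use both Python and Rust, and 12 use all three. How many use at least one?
|A∪B∪C| = 59+58+64-32-14-24+12 = 123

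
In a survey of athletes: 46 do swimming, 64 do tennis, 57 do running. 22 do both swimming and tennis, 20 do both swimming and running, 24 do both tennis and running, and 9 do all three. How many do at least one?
|A∪B∪C| = 46+64+57-22-20-24+9 = 110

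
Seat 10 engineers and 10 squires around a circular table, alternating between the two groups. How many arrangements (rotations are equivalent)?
Fix one of the engineers: (10-1)! ways for the remaining engineers, × 10! ways for the squires = 362880 × 3628800 = 1316818944000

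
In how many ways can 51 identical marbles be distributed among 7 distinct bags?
C(51+7-1, 7-1) = C(57, 6) = 36288252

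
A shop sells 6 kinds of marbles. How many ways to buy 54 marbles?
C(54+6-1, 6-1) = C(59, 5) = 5006386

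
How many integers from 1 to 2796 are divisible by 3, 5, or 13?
⌊2796/3⌋+⌊2796/5⌋+⌊2796/13⌋ - ⌊2796/15⌋-⌊2796/39⌋-⌊2796/65⌋ + ⌊2796/195⌋ = 932+559+215 - 186-71-43 + 14 = 1420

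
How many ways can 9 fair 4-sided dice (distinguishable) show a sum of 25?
Coefficient of x^25 in (x + x² + ... + x^4)^9. By inclusion-exclusion on dice exceeding 4: Σ_j (-1)^j C(9,j)·C(25-1-4j, 8) = C(9,0)·C(24,8) - C(9,1)·C(20,8) + C(9,2)·C(16,8) - C(9,3)·C(12,8) + C(9,4)·C(8,8) = 1·735471 - 9·125970 + 36·12870 - 84·495 + 126·1 = 23607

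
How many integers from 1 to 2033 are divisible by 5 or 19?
⌊2033/5⌋ + ⌊2033/19⌋ - ⌊2033/95⌋ = 406 + 107 - 21 = 492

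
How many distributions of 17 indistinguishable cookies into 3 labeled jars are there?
C(17+3-1, 3-1) = C(19, 2) = 171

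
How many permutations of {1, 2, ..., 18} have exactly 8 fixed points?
Choose the 8 fixed points C(18,8) = 43758, derange the rest: !10 = Σ_{j=0}^{10} (-1)^j·10!/j! = 3628800 - 3628800 + 1814400 - 604800 + 151200 - 30240 + 5040 - 720 + 90 - 10 + 1 = 1334961. Product = 43758 × 1334961 = 58415223438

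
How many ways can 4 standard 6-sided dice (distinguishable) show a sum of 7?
Coefficient of x^7 in (x + x² + ... + x^6)^4. By inclusion-exclusion on dice exceeding 6: Σ_j (-1)^j C(4,j)·C(7-1-6j, 3) = C(4,0)·C(6,3) = 1·20 = 20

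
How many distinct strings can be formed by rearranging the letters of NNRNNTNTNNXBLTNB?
16! / (2! × 8! × 1! × 1! × 3! × 1!) = 43243200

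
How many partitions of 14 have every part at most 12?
Let r_j(i) = number of partitions of i into parts ≤ j, for i = 0..14. r_1(i) = 1 for all i; r_j(i) = r_{j-1}(i) + r_j(i-j). Rows j = 2..12: ≤2: 1 1 2 2 3 3 4 4 5 5 6 6 7 7 8; ≤3: 1 1 2 3 4 5 7 8 10 12 14 16 19 21 24; ≤4: 1 1 2 3 5 6 9 11 15 18 23 27 34 39 47; ≤5: 1 1 2 3 5 7 10 13 18 23 30 37 47 57 70; ≤6: 1 1 2 3 5 7 11 14 20 26 35 44 58 71 90; ≤7: 1 1 2 3 5 7 11 15 21 28 38 49 65 82 105; ≤8: 1 1 2 3 5 7 11 15 22 29 40 52 70 89 116; ≤9: 1 1 2 3 5 7 11 15 22 30 41 54 73 94 123; ≤10: 1 1 2 3 5 7 11 15 22 30 42 55 75 97 128; ≤11: 1 1 2 3 5 7 11 15 22 30 42 56 76 99 131; ≤12: 1 1 2 3 5 7 11 15 22 30 42 56 77 100 133. r_12(14) = 133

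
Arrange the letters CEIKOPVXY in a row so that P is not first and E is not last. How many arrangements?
By inclusion-exclusion: 9! - 2×(9-1)! + (9-2)! = 362880 - 80640 + 5040 = 287280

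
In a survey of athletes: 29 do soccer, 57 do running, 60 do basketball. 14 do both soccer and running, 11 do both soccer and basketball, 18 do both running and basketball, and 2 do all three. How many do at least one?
|A∪B∪C| = 29+57+60-14-11-18+2 = 105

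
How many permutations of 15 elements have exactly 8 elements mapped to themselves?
Choose the 8 fixed points C(15,8) = 6435, derange the rest: !7 = Σ_{j=0}^{7} (-1)^j·7!/j! = 5040 - 5040 + 2520 - 840 + 210 - 42 + 7 - 1 = 1854. Product = 6435 × 1854 = 11930490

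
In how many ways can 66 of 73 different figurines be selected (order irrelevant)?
C(73,66) = 73!/(66!×7!) = 1629348612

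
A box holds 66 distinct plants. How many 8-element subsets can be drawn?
C(66,8) = 66!/(8!×58!) = 5743572120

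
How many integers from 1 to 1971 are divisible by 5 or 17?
⌊1971/5⌋ + ⌊1971/17⌋ - ⌊1971/85⌋ = 394 + 115 - 23 = 486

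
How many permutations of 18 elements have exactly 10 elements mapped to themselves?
Choose the 10 fixed points C(18,10) = 43758, derange the rest: !8 = Σ_{j=0}^{8} (-1)^j·8!/j! = 40320 - 40320 + 20160 - 6720 + 1680 - 336 + 56 - 8 + 1 = 14833. Product = 43758 × 14833 = 649062414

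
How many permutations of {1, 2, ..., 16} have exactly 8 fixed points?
Choose the 8 fixed points C(16,8) = 12870, derange the rest: !8 = Σ_{j=0}^{8} (-1)^j·8!/j! = 40320 - 40320 + 20160 - 6720 + 1680 - 336 + 56 - 8 + 1 = 14833. Product = 12870 × 14833 = 190900710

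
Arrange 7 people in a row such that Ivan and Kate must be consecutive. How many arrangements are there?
Treat the 2 as one block: (7-2+1)! × 2! = 720 × 2 = 1440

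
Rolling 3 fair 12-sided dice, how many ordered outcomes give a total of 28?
Coefficient of x^28 in (x + x² + ... + x^12)^3. By inclusion-exclusion on dice exceeding 12: Σ_j (-1)^j C(3,j)·C(28-1-12j, 2) = C(3,0)·C(27,2) - C(3,1)·C(15,2) + C(3,2)·C(3,2) = 1·351 - 3·105 + 3·3 = 45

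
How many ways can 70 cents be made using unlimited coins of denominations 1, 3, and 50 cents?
Coefficient of x^70 in 1/(1-x^1) · 1/(1-x^3) · 1/(1-x^50). Case on j = number of 50-cent coins (j = 0..1); remainder r = 70 - 50j is made from {1,3} in ⌊r/3⌋+1 ways. r = 70, 20 → 24 + 7 = 31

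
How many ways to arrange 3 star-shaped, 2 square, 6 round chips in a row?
11! / (3! × 2! × 6!) = 4620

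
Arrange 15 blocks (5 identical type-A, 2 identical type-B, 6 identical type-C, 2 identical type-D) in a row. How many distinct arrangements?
15! / (5! × 2! × 6! × 2!) = 3783780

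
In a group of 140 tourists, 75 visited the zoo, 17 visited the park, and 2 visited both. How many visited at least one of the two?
|A∪B| = |A| + |B| - |A∩B| = 75 + 17 - 2 = 90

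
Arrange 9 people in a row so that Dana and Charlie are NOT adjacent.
Total - adjacent = 9! - (9-1)!×2 = 362880 - 80640 = 282240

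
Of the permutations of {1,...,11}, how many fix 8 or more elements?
Exactly j fixed points: C(11,j)·!(11-j); sum over j ≥ 8 (derangement numbers via !m = (m-1)·(!(m-1) + !(m-2)): !0..!3 = 1, 0, 1, 2). Σ_{j=8}^{11} C(11,j)·!(11-j) = C(11,8)·!3 + C(11,9)·!2 + C(11,10)·!1 + C(11,11)·!0 = 165·2 + 55·1 + 11·0 + 1·1 = 386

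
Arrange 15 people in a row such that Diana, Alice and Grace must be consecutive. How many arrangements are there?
Treat the 3 as one block: (15-3+1)! × 3! = 6227020800 × 6 = 37362124800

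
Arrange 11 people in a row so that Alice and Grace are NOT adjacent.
Total - adjacent = 11! - (11-1)!×2 = 39916800 - 7257600 = 32659200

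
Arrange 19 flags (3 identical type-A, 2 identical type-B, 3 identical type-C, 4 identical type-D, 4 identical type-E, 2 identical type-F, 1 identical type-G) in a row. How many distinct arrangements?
19! / (3! × 2! × 3! × 4! × 4! × 2! × 1!) = 1466593128000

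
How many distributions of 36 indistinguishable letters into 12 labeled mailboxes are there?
C(36+12-1, 12-1) = C(47, 11) = 17417133617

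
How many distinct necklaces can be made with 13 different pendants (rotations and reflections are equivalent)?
(13-1)!/2 = 479001600/2 = 239500800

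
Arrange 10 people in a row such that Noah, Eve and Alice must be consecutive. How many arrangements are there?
Treat the 3 as one block: (10-3+1)! × 3! = 40320 × 6 = 241920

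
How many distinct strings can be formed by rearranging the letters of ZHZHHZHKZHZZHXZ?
15! / (7! × 6! × 1! × 1!) = 360360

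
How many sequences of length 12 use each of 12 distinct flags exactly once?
12! = 479001600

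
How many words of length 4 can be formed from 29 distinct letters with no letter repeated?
P(29,4) = 29!/(29-4)! = 570024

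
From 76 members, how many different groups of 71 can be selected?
C(76,71) = 76!/(71!×5!) = 18474840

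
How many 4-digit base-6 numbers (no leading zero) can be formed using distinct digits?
First digit: 5 choices (nonzero). Then descending: 5 × 5 × 4 × 3 = 300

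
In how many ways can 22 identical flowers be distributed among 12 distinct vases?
C(22+12-1, 12-1) = C(33, 11) = 193536720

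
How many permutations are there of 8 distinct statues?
8! = 40320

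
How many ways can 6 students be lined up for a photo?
6! = 720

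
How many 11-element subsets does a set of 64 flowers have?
C(64,11) = 64!/(11!×53!) = 743595781824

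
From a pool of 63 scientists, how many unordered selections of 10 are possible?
C(63,10) = 63!/(10!×53!) = 127805525001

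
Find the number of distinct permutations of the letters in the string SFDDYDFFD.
9! / (3! × 1! × 4! × 1!) = 2520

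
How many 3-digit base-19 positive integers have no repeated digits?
First digit: 18 choices (nonzero). Then descending: 18 × 18 × 17 = 5508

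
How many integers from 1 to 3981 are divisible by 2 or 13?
⌊3981/2⌋ + ⌊3981/13⌋ - ⌊3981/26⌋ = 1990 + 306 - 153 = 2143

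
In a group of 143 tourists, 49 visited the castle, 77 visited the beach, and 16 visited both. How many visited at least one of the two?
|A∪B| = |A| + |B| - |A∩B| = 49 + 77 - 16 = 110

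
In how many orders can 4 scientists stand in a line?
4! = 24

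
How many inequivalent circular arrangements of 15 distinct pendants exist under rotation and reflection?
(15-1)!/2 = 87178291200/2 = 43589145600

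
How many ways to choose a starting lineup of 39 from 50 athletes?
C(50,39) = 50!/(39!×11!) = 37353738800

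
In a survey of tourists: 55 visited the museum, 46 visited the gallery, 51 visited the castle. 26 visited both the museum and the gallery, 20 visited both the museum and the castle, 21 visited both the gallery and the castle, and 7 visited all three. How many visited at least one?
|A∪B∪C| = 55+46+51-26-20-21+7 = 92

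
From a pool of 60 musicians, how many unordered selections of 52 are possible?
C(60,52) = 60!/(52!×8!) = 2558620845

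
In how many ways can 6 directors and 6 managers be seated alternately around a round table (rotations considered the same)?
Fix one of the directors: (6-1)! ways for the remaining directors, × 6! ways for the managers = 120 × 720 = 86400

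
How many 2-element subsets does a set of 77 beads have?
C(77,2) = 77!/(2!×75!) = 2926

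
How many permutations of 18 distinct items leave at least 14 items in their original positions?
Exactly j fixed points: C(18,j)·!(18-j); sum over j ≥ 14 (derangement numbers via !m = (m-1)·(!(m-1) + !(m-2)): !0..!4 = 1, 0, 1, 2, 9). Σ_{j=14}^{18} C(18,j)·!(18-j) = C(18,14)·!4 + C(18,15)·!3 + C(18,16)·!2 + C(18,17)·!1 + C(18,18)·!0 = 3060·9 + 816·2 + 153·1 + 18·0 + 1·1 = 29326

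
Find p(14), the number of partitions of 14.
Pentagonal recurrence p(n) = p(n-1) + p(n-2) - p(n-5) - p(n-7) + p(n-12) + p(n-15) - ... gives p(0..13) = 1, 1, 2, 3, 5, 7, 11, 15, 22, 30, 42, 56, 77, 101. p(14) = p(13) + p(12) - p(9) - p(7) + p(2) = 101 + 77 - 30 - 15 + 2 = 135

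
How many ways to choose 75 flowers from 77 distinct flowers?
C(77,75) = 77!/(75!×2!) = 2926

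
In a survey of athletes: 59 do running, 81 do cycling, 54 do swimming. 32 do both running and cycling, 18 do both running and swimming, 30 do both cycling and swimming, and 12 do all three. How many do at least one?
|A∪B∪C| = 59+81+54-32-18-30+12 = 126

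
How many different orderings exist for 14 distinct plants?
14! = 87178291200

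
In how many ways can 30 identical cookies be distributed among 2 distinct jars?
C(30+2-1, 2-1) = C(31, 1) = 31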